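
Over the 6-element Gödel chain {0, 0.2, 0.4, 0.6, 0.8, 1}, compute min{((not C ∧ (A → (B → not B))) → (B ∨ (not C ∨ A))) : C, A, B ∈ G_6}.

Every assignment gives 1. For instance at C = 0, A = 0, B = 0:
  not C: Gödel ¬ of 0 = 1 (operand is 0)
  not B: Gödel ¬ of 0 = 1 (operand is 0)
  (B → not B): 0 ≤ 1, so result = 1
  (A → (B → not B)): 0 ≤ 1, so result = 1
  (not C ∧ (A → (B → not B))) = min(1, 1) = 1
  not C: Gödel ¬ of 0 = 1 (operand is 0)
  (not C ∨ A) = max(1, 0) = 1
  (B ∨ (not C ∨ A)) = max(0, 1) = 1
  ((not C ∧ (A → (B → not B))) → (B ∨ (not C ∨ A))): 1 ≤ 1, so result = 1
All 216 assignments give value 1 — the formula is a G_6-tautology.

1.00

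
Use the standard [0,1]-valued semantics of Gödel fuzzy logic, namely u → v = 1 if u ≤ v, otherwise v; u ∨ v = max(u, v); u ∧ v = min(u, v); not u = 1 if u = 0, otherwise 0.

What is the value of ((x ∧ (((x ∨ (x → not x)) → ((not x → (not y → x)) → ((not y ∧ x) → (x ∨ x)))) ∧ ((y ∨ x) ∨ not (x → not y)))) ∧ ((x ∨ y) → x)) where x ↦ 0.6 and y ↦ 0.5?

not x: Gödel ¬ of 0.6 = 0 (operand ≠ 0)
(x → not x): 0.6 > 0, so result = 0
(x ∨ (x → not x)) = max(0.6, 0) = 0.6
not x: Gödel ¬ of 0.6 = 0 (operand ≠ 0)
not y: Gödel ¬ of 0.5 = 0 (operand ≠ 0)
(not y → x): 0 ≤ 0.6, so result = 1
(not x → (not y → x)): 0 ≤ 1, so result = 1
not y: Gödel ¬ of 0.5 = 0 (operand ≠ 0)
(not y ∧ x) = min(0, 0.6) = 0
(x ∨ x) = max(0.6, 0.6) = 0.6
((not y ∧ x) → (x ∨ x)): 0 ≤ 0.6, so result = 1
((not x → (not y → x)) → ((not y ∧ x) → (x ∨ x))): 1 ≤ 1, so result = 1
((x ∨ (x → not x)) → ((not x → (not y → x)) → ((not y ∧ x) → (x ∨ x)))): 0.6 ≤ 1, so result = 1
(y ∨ x) = max(0.5, 0.6) = 0.6
not y: Gödel ¬ of 0.5 = 0 (operand ≠ 0)
(x → not y): 0.6 > 0, so result = 0
not (x → not y): Gödel ¬ of 0 = 1 (operand is 0)
((y ∨ x) ∨ not (x → not y)) = max(0.6, 1) = 1
(((x ∨ (x → not x)) → ((not x → (not y → x)) → ((not y ∧ x) → (x ∨ x)))) ∧ ((y ∨ x) ∨ not (x → not y))) = min(1, 1) = 1
(x ∧ (((x ∨ (x → not x)) → ((not x → (not y → x)) → ((not y ∧ x) → (x ∨ x)))) ∧ ((y ∨ x) ∨ not (x → not y)))) = min(0.6, 1) = 0.6
(x ∨ y) = max(0.6, 0.5) = 0.6
((x ∨ y) → x): 0.6 ≤ 0.6, so result = 1
((x ∧ (((x ∨ (x → not x)) → ((not x → (not y → x)) → ((not y ∧ x) → (x ∨ x)))) ∧ ((y ∨ x) ∨ not (x → not y)))) ∧ ((x ∨ y) → x)) = min(0.6, 1) = 0.6

0.60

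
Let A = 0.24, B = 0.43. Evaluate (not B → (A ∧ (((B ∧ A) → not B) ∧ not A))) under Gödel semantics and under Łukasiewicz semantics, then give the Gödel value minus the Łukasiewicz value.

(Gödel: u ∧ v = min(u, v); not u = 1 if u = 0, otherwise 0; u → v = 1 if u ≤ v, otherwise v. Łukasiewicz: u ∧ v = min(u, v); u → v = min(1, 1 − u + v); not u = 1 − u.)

Gödel evaluation:
  not B: Gödel ¬ of 0.43 = 0 (operand ≠ 0)
  (B ∧ A) = min(0.43, 0.24) = 0.24
  not B: Gödel ¬ of 0.43 = 0 (operand ≠ 0)
  ((B ∧ A) → not B): 0.24 > 0, so result = 0
  not A: Gödel ¬ of 0.24 = 0 (operand ≠ 0)
  (((B ∧ A) → not B) ∧ not A) = min(0, 0) = 0
  (A ∧ (((B ∧ A) → not B) ∧ not A)) = min(0.24, 0) = 0
  (not B → (A ∧ (((B ∧ A) → not B) ∧ not A))): 0 ≤ 0, so result = 1
  Gödel value = 1
Łukasiewicz evaluation:
  not B: Łukasiewicz ¬ gives 1 − 0.43 = 0.57
  (B ∧ A) = min(0.43, 0.24) = 0.24
  not B: Łukasiewicz ¬ gives 1 − 0.43 = 0.57
  ((B ∧ A) → not B): min(1, 1 − 0.24 + 0.57) = 1
  not A: Łukasiewicz ¬ gives 1 − 0.24 = 0.76
  (((B ∧ A) → not B) ∧ not A) = min(1, 0.76) = 0.76
  (A ∧ (((B ∧ A) → not B) ∧ not A)) = min(0.24, 0.76) = 0.24
  (not B → (A ∧ (((B ∧ A) → not B) ∧ not A))): min(1, 1 − 0.57 + 0.24) = 0.67
  Łukasiewicz value = 0.67
Difference: 1 − 0.67 = 0.33

0.33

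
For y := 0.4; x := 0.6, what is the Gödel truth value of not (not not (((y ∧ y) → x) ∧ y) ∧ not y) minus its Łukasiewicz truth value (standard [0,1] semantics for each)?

0.40

Gödel evaluation:
  (y ∧ y) = min(0.4, 0.4) = 0.4
  ((y ∧ y) → x): 0.4 ≤ 0.6, so result = 1
  (((y ∧ y) → x) ∧ y) = min(1, 0.4) = 0.4
  not (((y ∧ y) → x) ∧ y): Gödel ¬ of 0.4 = 0 (operand ≠ 0)
  not not (((y ∧ y) → x) ∧ y): Gödel ¬ of 0 = 1 (operand is 0)
  not y: Gödel ¬ of 0.4 = 0 (operand ≠ 0)
  (not not (((y ∧ y) → x) ∧ y) ∧ not y) = min(1, 0) = 0
  not (not not (((y ∧ y) → x) ∧ y) ∧ not y): Gödel ¬ of 0 = 1 (operand is 0)
  Gödel value = 1
Łukasiewicz evaluation:
  (y ∧ y) = min(0.4, 0.4) = 0.4
  ((y ∧ y) → x): min(1, 1 − 0.4 + 0.6) = 1
  (((y ∧ y) → x) ∧ y) = min(1, 0.4) = 0.4
  not (((y ∧ y) → x) ∧ y): Łukasiewicz ¬ gives 1 − 0.4 = 0.6
  not not (((y ∧ y) → x) ∧ y): Łukasiewicz ¬ gives 1 − 0.6 = 0.4
  not y: Łukasiewicz ¬ gives 1 − 0.4 = 0.6
  (not not (((y ∧ y) → x) ∧ y) ∧ not y) = min(0.4, 0.6) = 0.4
  not (not not (((y ∧ y) → x) ∧ y) ∧ not y): Łukasiewicz ¬ gives 1 − 0.4 = 0.6
  Łukasiewicz value = 0.6
Difference: 1 − 0.6 = 0.40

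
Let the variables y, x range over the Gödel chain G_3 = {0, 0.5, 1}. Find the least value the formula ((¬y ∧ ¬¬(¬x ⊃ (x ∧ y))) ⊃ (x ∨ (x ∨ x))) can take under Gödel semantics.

0.50

The minimum is attained at y = 0, x = 0.5:
  ¬y: Gödel ¬ of 0 = 1 (operand is 0)
  ¬x: Gödel ¬ of 0.5 = 0 (operand ≠ 0)
  (x ∧ y) = min(0.5, 0) = 0
  (¬x ⊃ (x ∧ y)): 0 ≤ 0, so result = 1
  ¬(¬x ⊃ (x ∧ y)): Gödel ¬ of 1 = 0 (operand ≠ 0)
  ¬¬(¬x ⊃ (x ∧ y)): Gödel ¬ of 0 = 1 (operand is 0)
  (¬y ∧ ¬¬(¬x ⊃ (x ∧ y))) = min(1, 1) = 1
  (x ∨ x) = max(0.5, 0.5) = 0.5
  (x ∨ (x ∨ x)) = max(0.5, 0.5) = 0.5
  ((¬y ∧ ¬¬(¬x ⊃ (x ∧ y))) ⊃ (x ∨ (x ∨ x))): 1 > 0.5, so result = 0.5
Checking all 9 assignments confirms none give a value below 0.50.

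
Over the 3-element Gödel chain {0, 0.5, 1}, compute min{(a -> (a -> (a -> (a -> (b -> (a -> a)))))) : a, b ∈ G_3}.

1.00

Every assignment gives 1. For instance at a = 0, b = 0:
  (a -> a): 0 ≤ 0, so result = 1
  (b -> (a -> a)): 0 ≤ 1, so result = 1
  (a -> (b -> (a -> a))): 0 ≤ 1, so result = 1
  (a -> (a -> (b -> (a -> a)))): 0 ≤ 1, so result = 1
  (a -> (a -> (a -> (b -> (a -> a))))): 0 ≤ 1, so result = 1
  (a -> (a -> (a -> (a -> (b -> (a -> a)))))): 0 ≤ 1, so result = 1
All 9 assignments give value 1 — the formula is a G_3-tautology.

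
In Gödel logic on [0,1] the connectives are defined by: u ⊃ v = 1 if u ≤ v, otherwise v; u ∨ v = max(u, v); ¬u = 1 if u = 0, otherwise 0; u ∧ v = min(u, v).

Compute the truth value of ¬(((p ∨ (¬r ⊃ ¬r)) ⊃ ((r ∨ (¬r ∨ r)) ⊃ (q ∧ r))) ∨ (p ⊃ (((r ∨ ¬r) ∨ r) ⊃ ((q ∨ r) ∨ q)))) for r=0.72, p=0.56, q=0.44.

¬r: Gödel ¬ of 0.72 = 0 (operand ≠ 0)
¬r: Gödel ¬ of 0.72 = 0 (operand ≠ 0)
(¬r ⊃ ¬r): 0 ≤ 0, so result = 1
(p ∨ (¬r ⊃ ¬r)) = max(0.56, 1) = 1
¬r: Gödel ¬ of 0.72 = 0 (operand ≠ 0)
(¬r ∨ r) = max(0, 0.72) = 0.72
(r ∨ (¬r ∨ r)) = max(0.72, 0.72) = 0.72
(q ∧ r) = min(0.44, 0.72) = 0.44
((r ∨ (¬r ∨ r)) ⊃ (q ∧ r)): 0.72 > 0.44, so result = 0.44
((p ∨ (¬r ⊃ ¬r)) ⊃ ((r ∨ (¬r ∨ r)) ⊃ (q ∧ r))): 1 > 0.44, so result = 0.44
¬r: Gödel ¬ of 0.72 = 0 (operand ≠ 0)
(r ∨ ¬r) = max(0.72, 0) = 0.72
((r ∨ ¬r) ∨ r) = max(0.72, 0.72) = 0.72
(q ∨ r) = max(0.44, 0.72) = 0.72
((q ∨ r) ∨ q) = max(0.72, 0.44) = 0.72
(((r ∨ ¬r) ∨ r) ⊃ ((q ∨ r) ∨ q)): 0.72 ≤ 0.72, so result = 1
(p ⊃ (((r ∨ ¬r) ∨ r) ⊃ ((q ∨ r) ∨ q))): 0.56 ≤ 1, so result = 1
(((p ∨ (¬r ⊃ ¬r)) ⊃ ((r ∨ (¬r ∨ r)) ⊃ (q ∧ r))) ∨ (p ⊃ (((r ∨ ¬r) ∨ r) ⊃ ((q ∨ r) ∨ q)))) = max(0.44, 1) = 1
¬(((p ∨ (¬r ⊃ ¬r)) ⊃ ((r ∨ (¬r ∨ r)) ⊃ (q ∧ r))) ∨ (p ⊃ (((r ∨ ¬r) ∨ r) ⊃ ((q ∨ r) ∨ q)))): Gödel ¬ of 1 = 0 (operand ≠ 0)

0.00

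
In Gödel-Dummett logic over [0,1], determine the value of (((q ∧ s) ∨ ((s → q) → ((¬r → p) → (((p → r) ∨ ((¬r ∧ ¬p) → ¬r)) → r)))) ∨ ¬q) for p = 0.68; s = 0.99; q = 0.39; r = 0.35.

(q ∧ s) = min(0.39, 0.99) = 0.39
(s → q): 0.99 > 0.39, so result = 0.39
¬r: Gödel ¬ of 0.35 = 0 (operand ≠ 0)
(¬r → p): 0 ≤ 0.68, so result = 1
(p → r): 0.68 > 0.35, so result = 0.35
¬r: Gödel ¬ of 0.35 = 0 (operand ≠ 0)
¬p: Gödel ¬ of 0.68 = 0 (operand ≠ 0)
(¬r ∧ ¬p) = min(0, 0) = 0
¬r: Gödel ¬ of 0.35 = 0 (operand ≠ 0)
((¬r ∧ ¬p) → ¬r): 0 ≤ 0, so result = 1
((p → r) ∨ ((¬r ∧ ¬p) → ¬r)) = max(0.35, 1) = 1
(((p → r) ∨ ((¬r ∧ ¬p) → ¬r)) → r): 1 > 0.35, so result = 0.35
((¬r → p) → (((p → r) ∨ ((¬r ∧ ¬p) → ¬r)) → r)): 1 > 0.35, so result = 0.35
((s → q) → ((¬r → p) → (((p → r) ∨ ((¬r ∧ ¬p) → ¬r)) → r))): 0.39 > 0.35, so result = 0.35
((q ∧ s) ∨ ((s → q) → ((¬r → p) → (((p → r) ∨ ((¬r ∧ ¬p) → ¬r)) → r)))) = max(0.39, 0.35) = 0.39
¬q: Gödel ¬ of 0.39 = 0 (operand ≠ 0)
(((q ∧ s) ∨ ((s → q) → ((¬r → p) → (((p → r) ∨ ((¬r ∧ ¬p) → ¬r)) → r)))) ∨ ¬q) = max(0.39, 0) = 0.39

0.39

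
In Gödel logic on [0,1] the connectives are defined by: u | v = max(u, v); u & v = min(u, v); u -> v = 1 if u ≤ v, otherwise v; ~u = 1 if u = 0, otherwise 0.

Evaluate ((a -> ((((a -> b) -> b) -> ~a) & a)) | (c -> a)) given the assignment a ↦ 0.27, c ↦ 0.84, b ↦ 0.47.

0.27

(a -> b): 0.27 ≤ 0.47, so result = 1
((a -> b) -> b): 1 > 0.47, so result = 0.47
~a: Gödel ¬ of 0.27 = 0 (operand ≠ 0)
(((a -> b) -> b) -> ~a): 0.47 > 0, so result = 0
((((a -> b) -> b) -> ~a) & a) = min(0, 0.27) = 0
(a -> ((((a -> b) -> b) -> ~a) & a)): 0.27 > 0, so result = 0
(c -> a): 0.84 > 0.27, so result = 0.27
((a -> ((((a -> b) -> b) -> ~a) & a)) | (c -> a)) = max(0, 0.27) = 0.27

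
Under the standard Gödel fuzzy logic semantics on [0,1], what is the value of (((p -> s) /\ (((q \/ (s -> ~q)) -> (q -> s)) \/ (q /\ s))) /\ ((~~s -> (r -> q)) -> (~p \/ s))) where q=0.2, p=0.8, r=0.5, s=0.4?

0.40

(p -> s): 0.8 > 0.4, so result = 0.4
~q: Gödel ¬ of 0.2 = 0 (operand ≠ 0)
(s -> ~q): 0.4 > 0, so result = 0
(q \/ (s -> ~q)) = max(0.2, 0) = 0.2
(q -> s): 0.2 ≤ 0.4, so result = 1
((q \/ (s -> ~q)) -> (q -> s)): 0.2 ≤ 1, so result = 1
(q /\ s) = min(0.2, 0.4) = 0.2
(((q \/ (s -> ~q)) -> (q -> s)) \/ (q /\ s)) = max(1, 0.2) = 1
((p -> s) /\ (((q \/ (s -> ~q)) -> (q -> s)) \/ (q /\ s))) = min(0.4, 1) = 0.4
~s: Gödel ¬ of 0.4 = 0 (operand ≠ 0)
~~s: Gödel ¬ of 0 = 1 (operand is 0)
(r -> q): 0.5 > 0.2, so result = 0.2
(~~s -> (r -> q)): 1 > 0.2, so result = 0.2
~p: Gödel ¬ of 0.8 = 0 (operand ≠ 0)
(~p \/ s) = max(0, 0.4) = 0.4
((~~s -> (r -> q)) -> (~p \/ s)): 0.2 ≤ 0.4, so result = 1
(((p -> s) /\ (((q \/ (s -> ~q)) -> (q -> s)) \/ (q /\ s))) /\ ((~~s -> (r -> q)) -> (~p \/ s))) = min(0.4, 1) = 0.4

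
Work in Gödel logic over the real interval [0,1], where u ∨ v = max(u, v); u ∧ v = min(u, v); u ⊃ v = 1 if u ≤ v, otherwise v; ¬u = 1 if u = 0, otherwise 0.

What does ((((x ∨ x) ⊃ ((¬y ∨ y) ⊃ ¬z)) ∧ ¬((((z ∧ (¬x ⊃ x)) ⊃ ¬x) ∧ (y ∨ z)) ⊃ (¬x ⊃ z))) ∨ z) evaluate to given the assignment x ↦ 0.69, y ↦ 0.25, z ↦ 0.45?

0.45

(x ∨ x) = max(0.69, 0.69) = 0.69
¬y: Gödel ¬ of 0.25 = 0 (operand ≠ 0)
(¬y ∨ y) = max(0, 0.25) = 0.25
¬z: Gödel ¬ of 0.45 = 0 (operand ≠ 0)
((¬y ∨ y) ⊃ ¬z): 0.25 > 0, so result = 0
((x ∨ x) ⊃ ((¬y ∨ y) ⊃ ¬z)): 0.69 > 0, so result = 0
¬x: Gödel ¬ of 0.69 = 0 (operand ≠ 0)
(¬x ⊃ x): 0 ≤ 0.69, so result = 1
(z ∧ (¬x ⊃ x)) = min(0.45, 1) = 0.45
¬x: Gödel ¬ of 0.69 = 0 (operand ≠ 0)
((z ∧ (¬x ⊃ x)) ⊃ ¬x): 0.45 > 0, so result = 0
(y ∨ z) = max(0.25, 0.45) = 0.45
(((z ∧ (¬x ⊃ x)) ⊃ ¬x) ∧ (y ∨ z)) = min(0, 0.45) = 0
¬x: Gödel ¬ of 0.69 = 0 (operand ≠ 0)
(¬x ⊃ z): 0 ≤ 0.45, so result = 1
((((z ∧ (¬x ⊃ x)) ⊃ ¬x) ∧ (y ∨ z)) ⊃ (¬x ⊃ z)): 0 ≤ 1, so result = 1
¬((((z ∧ (¬x ⊃ x)) ⊃ ¬x) ∧ (y ∨ z)) ⊃ (¬x ⊃ z)): Gödel ¬ of 1 = 0 (operand ≠ 0)
(((x ∨ x) ⊃ ((¬y ∨ y) ⊃ ¬z)) ∧ ¬((((z ∧ (¬x ⊃ x)) ⊃ ¬x) ∧ (y ∨ z)) ⊃ (¬x ⊃ z))) = min(0, 0) = 0
((((x ∨ x) ⊃ ((¬y ∨ y) ⊃ ¬z)) ∧ ¬((((z ∧ (¬x ⊃ x)) ⊃ ¬x) ∧ (y ∨ z)) ⊃ (¬x ⊃ z))) ∨ z) = max(0, 0.45) = 0.45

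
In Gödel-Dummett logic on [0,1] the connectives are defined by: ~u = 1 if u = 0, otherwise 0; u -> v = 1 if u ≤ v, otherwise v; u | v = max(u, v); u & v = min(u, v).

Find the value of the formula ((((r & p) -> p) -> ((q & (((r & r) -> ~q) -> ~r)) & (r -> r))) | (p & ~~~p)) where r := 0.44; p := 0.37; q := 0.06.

(r & p) = min(0.44, 0.37) = 0.37
((r & p) -> p): 0.37 ≤ 0.37, so result = 1
(r & r) = min(0.44, 0.44) = 0.44
~q: Gödel ¬ of 0.06 = 0 (operand ≠ 0)
((r & r) -> ~q): 0.44 > 0, so result = 0
~r: Gödel ¬ of 0.44 = 0 (operand ≠ 0)
(((r & r) -> ~q) -> ~r): 0 ≤ 0, so result = 1
(q & (((r & r) -> ~q) -> ~r)) = min(0.06, 1) = 0.06
(r -> r): 0.44 ≤ 0.44, so result = 1
((q & (((r & r) -> ~q) -> ~r)) & (r -> r)) = min(0.06, 1) = 0.06
(((r & p) -> p) -> ((q & (((r & r) -> ~q) -> ~r)) & (r -> r))): 1 > 0.06, so result = 0.06
~p: Gödel ¬ of 0.37 = 0 (operand ≠ 0)
~~p: Gödel ¬ of 0 = 1 (operand is 0)
~~~p: Gödel ¬ of 1 = 0 (operand ≠ 0)
(p & ~~~p) = min(0.37, 0) = 0
((((r & p) -> p) -> ((q & (((r & r) -> ~q) -> ~r)) & (r -> r))) | (p & ~~~p)) = max(0.06, 0) = 0.06

0.06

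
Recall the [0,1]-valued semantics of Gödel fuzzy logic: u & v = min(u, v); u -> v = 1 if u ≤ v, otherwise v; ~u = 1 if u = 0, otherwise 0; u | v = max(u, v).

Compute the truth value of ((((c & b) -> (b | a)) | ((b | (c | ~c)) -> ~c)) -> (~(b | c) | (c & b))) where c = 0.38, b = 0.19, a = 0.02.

(c & b) = min(0.38, 0.19) = 0.19
(b | a) = max(0.19, 0.02) = 0.19
((c & b) -> (b | a)): 0.19 ≤ 0.19, so result = 1
~c: Gödel ¬ of 0.38 = 0 (operand ≠ 0)
(c | ~c) = max(0.38, 0) = 0.38
(b | (c | ~c)) = max(0.19, 0.38) = 0.38
~c: Gödel ¬ of 0.38 = 0 (operand ≠ 0)
((b | (c | ~c)) -> ~c): 0.38 > 0, so result = 0
(((c & b) -> (b | a)) | ((b | (c | ~c)) -> ~c)) = max(1, 0) = 1
(b | c) = max(0.19, 0.38) = 0.38
~(b | c): Gödel ¬ of 0.38 = 0 (operand ≠ 0)
(c & b) = min(0.38, 0.19) = 0.19
(~(b | c) | (c & b)) = max(0, 0.19) = 0.19
((((c & b) -> (b | a)) | ((b | (c | ~c)) -> ~c)) -> (~(b | c) | (c & b))): 1 > 0.19, so result = 0.19

0.19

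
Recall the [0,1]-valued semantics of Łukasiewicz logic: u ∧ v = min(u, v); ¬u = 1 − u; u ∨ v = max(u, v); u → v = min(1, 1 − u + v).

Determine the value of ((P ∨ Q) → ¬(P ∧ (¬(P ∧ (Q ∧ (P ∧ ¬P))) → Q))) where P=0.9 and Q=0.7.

(P ∨ Q) = max(0.9, 0.7) = 0.9
¬P: Łukasiewicz ¬ gives 1 − 0.9 = 0.1
(P ∧ ¬P) = min(0.9, 0.1) = 0.1
(Q ∧ (P ∧ ¬P)) = min(0.7, 0.1) = 0.1
(P ∧ (Q ∧ (P ∧ ¬P))) = min(0.9, 0.1) = 0.1
¬(P ∧ (Q ∧ (P ∧ ¬P))): Łukasiewicz ¬ gives 1 − 0.1 = 0.9
(¬(P ∧ (Q ∧ (P ∧ ¬P))) → Q): min(1, 1 − 0.9 + 0.7) = 0.8
(P ∧ (¬(P ∧ (Q ∧ (P ∧ ¬P))) → Q)) = min(0.9, 0.8) = 0.8
¬(P ∧ (¬(P ∧ (Q ∧ (P ∧ ¬P))) → Q)): Łukasiewicz ¬ gives 1 − 0.8 = 0.2
((P ∨ Q) → ¬(P ∧ (¬(P ∧ (Q ∧ (P ∧ ¬P))) → Q))): min(1, 1 − 0.9 + 0.2) = 0.3

0.30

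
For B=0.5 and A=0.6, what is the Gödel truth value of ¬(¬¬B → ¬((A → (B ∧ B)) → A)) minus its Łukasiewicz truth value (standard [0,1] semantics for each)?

0.80

Gödel evaluation:
  ¬B: Gödel ¬ of 0.5 = 0 (operand ≠ 0)
  ¬¬B: Gödel ¬ of 0 = 1 (operand is 0)
  (B ∧ B) = min(0.5, 0.5) = 0.5
  (A → (B ∧ B)): 0.6 > 0.5, so result = 0.5
  ((A → (B ∧ B)) → A): 0.5 ≤ 0.6, so result = 1
  ¬((A → (B ∧ B)) → A): Gödel ¬ of 1 = 0 (operand ≠ 0)
  (¬¬B → ¬((A → (B ∧ B)) → A)): 1 > 0, so result = 0
  ¬(¬¬B → ¬((A → (B ∧ B)) → A)): Gödel ¬ of 0 = 1 (operand is 0)
  Gödel value = 1
Łukasiewicz evaluation:
  ¬B: Łukasiewicz ¬ gives 1 − 0.5 = 0.5
  ¬¬B: Łukasiewicz ¬ gives 1 − 0.5 = 0.5
  (B ∧ B) = min(0.5, 0.5) = 0.5
  (A → (B ∧ B)): min(1, 1 − 0.6 + 0.5) = 0.9
  ((A → (B ∧ B)) → A): min(1, 1 − 0.9 + 0.6) = 0.7
  ¬((A → (B ∧ B)) → A): Łukasiewicz ¬ gives 1 − 0.7 = 0.3
  (¬¬B → ¬((A → (B ∧ B)) → A)): min(1, 1 − 0.5 + 0.3) = 0.8
  ¬(¬¬B → ¬((A → (B ∧ B)) → A)): Łukasiewicz ¬ gives 1 − 0.8 = 0.2
  Łukasiewicz value = 0.2
Difference: 1 − 0.2 = 0.80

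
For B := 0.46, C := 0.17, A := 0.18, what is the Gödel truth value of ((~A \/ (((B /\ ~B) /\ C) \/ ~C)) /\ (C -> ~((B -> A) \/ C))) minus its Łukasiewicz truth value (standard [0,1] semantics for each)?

Gödel evaluation:
  ~A: Gödel ¬ of 0.18 = 0 (operand ≠ 0)
  ~B: Gödel ¬ of 0.46 = 0 (operand ≠ 0)
  (B /\ ~B) = min(0.46, 0) = 0
  ((B /\ ~B) /\ C) = min(0, 0.17) = 0
  ~C: Gödel ¬ of 0.17 = 0 (operand ≠ 0)
  (((B /\ ~B) /\ C) \/ ~C) = max(0, 0) = 0
  (~A \/ (((B /\ ~B) /\ C) \/ ~C)) = max(0, 0) = 0
  (B -> A): 0.46 > 0.18, so result = 0.18
  ((B -> A) \/ C) = max(0.18, 0.17) = 0.18
  ~((B -> A) \/ C): Gödel ¬ of 0.18 = 0 (operand ≠ 0)
  (C -> ~((B -> A) \/ C)): 0.17 > 0, so result = 0
  ((~A \/ (((B /\ ~B) /\ C) \/ ~C)) /\ (C -> ~((B -> A) \/ C))) = min(0, 0) = 0
  Gödel value = 0
Łukasiewicz evaluation:
  ~A: Łukasiewicz ¬ gives 1 − 0.18 = 0.82
  ~B: Łukasiewicz ¬ gives 1 − 0.46 = 0.54
  (B /\ ~B) = min(0.46, 0.54) = 0.46
  ((B /\ ~B) /\ C) = min(0.46, 0.17) = 0.17
  ~C: Łukasiewicz ¬ gives 1 − 0.17 = 0.83
  (((B /\ ~B) /\ C) \/ ~C) = max(0.17, 0.83) = 0.83
  (~A \/ (((B /\ ~B) /\ C) \/ ~C)) = max(0.82, 0.83) = 0.83
  (B -> A): min(1, 1 − 0.46 + 0.18) = 0.72
  ((B -> A) \/ C) = max(0.72, 0.17) = 0.72
  ~((B -> A) \/ C): Łukasiewicz ¬ gives 1 − 0.72 = 0.28
  (C -> ~((B -> A) \/ C)): min(1, 1 − 0.17 + 0.28) = 1
  ((~A \/ (((B /\ ~B) /\ C) \/ ~C)) /\ (C -> ~((B -> A) \/ C))) = min(0.83, 1) = 0.83
  Łukasiewicz value = 0.83
Difference: 0 − 0.83 = -0.83

-0.83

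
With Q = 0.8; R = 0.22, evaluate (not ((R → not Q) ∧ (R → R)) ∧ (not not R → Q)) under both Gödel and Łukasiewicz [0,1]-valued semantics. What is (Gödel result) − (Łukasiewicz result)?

0.78

Gödel evaluation:
  not Q: Gödel ¬ of 0.8 = 0 (operand ≠ 0)
  (R → not Q): 0.22 > 0, so result = 0
  (R → R): 0.22 ≤ 0.22, so result = 1
  ((R → not Q) ∧ (R → R)) = min(0, 1) = 0
  not ((R → not Q) ∧ (R → R)): Gödel ¬ of 0 = 1 (operand is 0)
  not R: Gödel ¬ of 0.22 = 0 (operand ≠ 0)
  not not R: Gödel ¬ of 0 = 1 (operand is 0)
  (not not R → Q): 1 > 0.8, so result = 0.8
  (not ((R → not Q) ∧ (R → R)) ∧ (not not R → Q)) = min(1, 0.8) = 0.8
  Gödel value = 0.8
Łukasiewicz evaluation:
  not Q: Łukasiewicz ¬ gives 1 − 0.8 = 0.2
  (R → not Q): min(1, 1 − 0.22 + 0.2) = 0.98
  (R → R): min(1, 1 − 0.22 + 0.22) = 1
  ((R → not Q) ∧ (R → R)) = min(0.98, 1) = 0.98
  not ((R → not Q) ∧ (R → R)): Łukasiewicz ¬ gives 1 − 0.98 = 0.02
  not R: Łukasiewicz ¬ gives 1 − 0.22 = 0.78
  not not R: Łukasiewicz ¬ gives 1 − 0.78 = 0.22
  (not not R → Q): min(1, 1 − 0.22 + 0.8) = 1
  (not ((R → not Q) ∧ (R → R)) ∧ (not not R → Q)) = min(0.02, 1) = 0.02
  Łukasiewicz value = 0.02
Difference: 0.8 − 0.02 = 0.78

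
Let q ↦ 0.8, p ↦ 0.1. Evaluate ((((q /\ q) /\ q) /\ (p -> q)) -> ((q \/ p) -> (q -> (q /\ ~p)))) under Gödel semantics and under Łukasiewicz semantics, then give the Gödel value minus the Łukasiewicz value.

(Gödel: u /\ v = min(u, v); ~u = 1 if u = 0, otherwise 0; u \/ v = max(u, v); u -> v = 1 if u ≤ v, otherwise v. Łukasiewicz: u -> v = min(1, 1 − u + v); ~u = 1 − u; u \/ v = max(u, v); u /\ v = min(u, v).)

-1.00

Gödel evaluation:
  (q /\ q) = min(0.8, 0.8) = 0.8
  ((q /\ q) /\ q) = min(0.8, 0.8) = 0.8
  (p -> q): 0.1 ≤ 0.8, so result = 1
  (((q /\ q) /\ q) /\ (p -> q)) = min(0.8, 1) = 0.8
  (q \/ p) = max(0.8, 0.1) = 0.8
  ~p: Gödel ¬ of 0.1 = 0 (operand ≠ 0)
  (q /\ ~p) = min(0.8, 0) = 0
  (q -> (q /\ ~p)): 0.8 > 0, so result = 0
  ((q \/ p) -> (q -> (q /\ ~p))): 0.8 > 0, so result = 0
  ((((q /\ q) /\ q) /\ (p -> q)) -> ((q \/ p) -> (q -> (q /\ ~p)))): 0.8 > 0, so result = 0
  Gödel value = 0
Łukasiewicz evaluation:
  (q /\ q) = min(0.8, 0.8) = 0.8
  ((q /\ q) /\ q) = min(0.8, 0.8) = 0.8
  (p -> q): min(1, 1 − 0.1 + 0.8) = 1
  (((q /\ q) /\ q) /\ (p -> q)) = min(0.8, 1) = 0.8
  (q \/ p) = max(0.8, 0.1) = 0.8
  ~p: Łukasiewicz ¬ gives 1 − 0.1 = 0.9
  (q /\ ~p) = min(0.8, 0.9) = 0.8
  (q -> (q /\ ~p)): min(1, 1 − 0.8 + 0.8) = 1
  ((q \/ p) -> (q -> (q /\ ~p))): min(1, 1 − 0.8 + 1) = 1
  ((((q /\ q) /\ q) /\ (p -> q)) -> ((q \/ p) -> (q -> (q /\ ~p)))): min(1, 1 − 0.8 + 1) = 1
  Łukasiewicz value = 1
Difference: 0 − 1 = -1.00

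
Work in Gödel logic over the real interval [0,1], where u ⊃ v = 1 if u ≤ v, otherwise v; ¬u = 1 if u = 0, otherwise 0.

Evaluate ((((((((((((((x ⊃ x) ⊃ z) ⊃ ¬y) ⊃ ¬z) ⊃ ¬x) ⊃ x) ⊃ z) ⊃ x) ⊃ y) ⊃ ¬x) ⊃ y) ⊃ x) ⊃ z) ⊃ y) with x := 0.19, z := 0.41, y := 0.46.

0.46

(x ⊃ x): 0.19 ≤ 0.19, so result = 1
((x ⊃ x) ⊃ z): 1 > 0.41, so result = 0.41
¬y: Gödel ¬ of 0.46 = 0 (operand ≠ 0)
(((x ⊃ x) ⊃ z) ⊃ ¬y): 0.41 > 0, so result = 0
¬z: Gödel ¬ of 0.41 = 0 (operand ≠ 0)
((((x ⊃ x) ⊃ z) ⊃ ¬y) ⊃ ¬z): 0 ≤ 0, so result = 1
¬x: Gödel ¬ of 0.19 = 0 (operand ≠ 0)
(((((x ⊃ x) ⊃ z) ⊃ ¬y) ⊃ ¬z) ⊃ ¬x): 1 > 0, so result = 0
((((((x ⊃ x) ⊃ z) ⊃ ¬y) ⊃ ¬z) ⊃ ¬x) ⊃ x): 0 ≤ 0.19, so result = 1
(((((((x ⊃ x) ⊃ z) ⊃ ¬y) ⊃ ¬z) ⊃ ¬x) ⊃ x) ⊃ z): 1 > 0.41, so result = 0.41
((((((((x ⊃ x) ⊃ z) ⊃ ¬y) ⊃ ¬z) ⊃ ¬x) ⊃ x) ⊃ z) ⊃ x): 0.41 > 0.19, so result = 0.19
(((((((((x ⊃ x) ⊃ z) ⊃ ¬y) ⊃ ¬z) ⊃ ¬x) ⊃ x) ⊃ z) ⊃ x) ⊃ y): 0.19 ≤ 0.46, so result = 1
¬x: Gödel ¬ of 0.19 = 0 (operand ≠ 0)
((((((((((x ⊃ x) ⊃ z) ⊃ ¬y) ⊃ ¬z) ⊃ ¬x) ⊃ x) ⊃ z) ⊃ x) ⊃ y) ⊃ ¬x): 1 > 0, so result = 0
(((((((((((x ⊃ x) ⊃ z) ⊃ ¬y) ⊃ ¬z) ⊃ ¬x) ⊃ x) ⊃ z) ⊃ x) ⊃ y) ⊃ ¬x) ⊃ y): 0 ≤ 0.46, so result = 1
((((((((((((x ⊃ x) ⊃ z) ⊃ ¬y) ⊃ ¬z) ⊃ ¬x) ⊃ x) ⊃ z) ⊃ x) ⊃ y) ⊃ ¬x) ⊃ y) ⊃ x): 1 > 0.19, so result = 0.19
(((((((((((((x ⊃ x) ⊃ z) ⊃ ¬y) ⊃ ¬z) ⊃ ¬x) ⊃ x) ⊃ z) ⊃ x) ⊃ y) ⊃ ¬x) ⊃ y) ⊃ x) ⊃ z): 0.19 ≤ 0.41, so result = 1
((((((((((((((x ⊃ x) ⊃ z) ⊃ ¬y) ⊃ ¬z) ⊃ ¬x) ⊃ x) ⊃ z) ⊃ x) ⊃ y) ⊃ ¬x) ⊃ y) ⊃ x) ⊃ z) ⊃ y): 1 > 0.46, so result = 0.46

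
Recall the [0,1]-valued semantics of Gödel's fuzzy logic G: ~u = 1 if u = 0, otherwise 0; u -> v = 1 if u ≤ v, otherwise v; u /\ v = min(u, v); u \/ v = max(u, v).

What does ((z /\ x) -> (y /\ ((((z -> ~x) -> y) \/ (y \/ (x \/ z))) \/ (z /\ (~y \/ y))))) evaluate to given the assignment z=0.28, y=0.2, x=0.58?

(z /\ x) = min(0.28, 0.58) = 0.28
~x: Gödel ¬ of 0.58 = 0 (operand ≠ 0)
(z -> ~x): 0.28 > 0, so result = 0
((z -> ~x) -> y): 0 ≤ 0.2, so result = 1
(x \/ z) = max(0.58, 0.28) = 0.58
(y \/ (x \/ z)) = max(0.2, 0.58) = 0.58
(((z -> ~x) -> y) \/ (y \/ (x \/ z))) = max(1, 0.58) = 1
~y: Gödel ¬ of 0.2 = 0 (operand ≠ 0)
(~y \/ y) = max(0, 0.2) = 0.2
(z /\ (~y \/ y)) = min(0.28, 0.2) = 0.2
((((z -> ~x) -> y) \/ (y \/ (x \/ z))) \/ (z /\ (~y \/ y))) = max(1, 0.2) = 1
(y /\ ((((z -> ~x) -> y) \/ (y \/ (x \/ z))) \/ (z /\ (~y \/ y)))) = min(0.2, 1) = 0.2
((z /\ x) -> (y /\ ((((z -> ~x) -> y) \/ (y \/ (x \/ z))) \/ (z /\ (~y \/ y))))): 0.28 > 0.2, so result = 0.2

0.20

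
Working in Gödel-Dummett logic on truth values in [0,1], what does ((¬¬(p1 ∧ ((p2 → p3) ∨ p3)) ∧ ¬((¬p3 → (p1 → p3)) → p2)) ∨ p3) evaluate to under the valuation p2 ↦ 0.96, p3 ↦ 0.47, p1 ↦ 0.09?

0.47

(p2 → p3): 0.96 > 0.47, so result = 0.47
((p2 → p3) ∨ p3) = max(0.47, 0.47) = 0.47
(p1 ∧ ((p2 → p3) ∨ p3)) = min(0.09, 0.47) = 0.09
¬(p1 ∧ ((p2 → p3) ∨ p3)): Gödel ¬ of 0.09 = 0 (operand ≠ 0)
¬¬(p1 ∧ ((p2 → p3) ∨ p3)): Gödel ¬ of 0 = 1 (operand is 0)
¬p3: Gödel ¬ of 0.47 = 0 (operand ≠ 0)
(p1 → p3): 0.09 ≤ 0.47, so result = 1
(¬p3 → (p1 → p3)): 0 ≤ 1, so result = 1
((¬p3 → (p1 → p3)) → p2): 1 > 0.96, so result = 0.96
¬((¬p3 → (p1 → p3)) → p2): Gödel ¬ of 0.96 = 0 (operand ≠ 0)
(¬¬(p1 ∧ ((p2 → p3) ∨ p3)) ∧ ¬((¬p3 → (p1 → p3)) → p2)) = min(1, 0) = 0
((¬¬(p1 ∧ ((p2 → p3) ∨ p3)) ∧ ¬((¬p3 → (p1 → p3)) → p2)) ∨ p3) = max(0, 0.47) = 0.47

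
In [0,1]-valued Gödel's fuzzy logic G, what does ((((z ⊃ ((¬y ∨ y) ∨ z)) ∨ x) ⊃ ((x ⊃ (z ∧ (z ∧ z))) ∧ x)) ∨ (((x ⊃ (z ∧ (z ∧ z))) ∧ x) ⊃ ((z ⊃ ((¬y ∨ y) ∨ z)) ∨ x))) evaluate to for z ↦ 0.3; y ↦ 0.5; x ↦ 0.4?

1.00

¬y: Gödel ¬ of 0.5 = 0 (operand ≠ 0)
(¬y ∨ y) = max(0, 0.5) = 0.5
((¬y ∨ y) ∨ z) = max(0.5, 0.3) = 0.5
(z ⊃ ((¬y ∨ y) ∨ z)): 0.3 ≤ 0.5, so result = 1
((z ⊃ ((¬y ∨ y) ∨ z)) ∨ x) = max(1, 0.4) = 1
(z ∧ z) = min(0.3, 0.3) = 0.3
(z ∧ (z ∧ z)) = min(0.3, 0.3) = 0.3
(x ⊃ (z ∧ (z ∧ z))): 0.4 > 0.3, so result = 0.3
((x ⊃ (z ∧ (z ∧ z))) ∧ x) = min(0.3, 0.4) = 0.3
(((z ⊃ ((¬y ∨ y) ∨ z)) ∨ x) ⊃ ((x ⊃ (z ∧ (z ∧ z))) ∧ x)): 1 > 0.3, so result = 0.3
(z ∧ z) = min(0.3, 0.3) = 0.3
(z ∧ (z ∧ z)) = min(0.3, 0.3) = 0.3
(x ⊃ (z ∧ (z ∧ z))): 0.4 > 0.3, so result = 0.3
((x ⊃ (z ∧ (z ∧ z))) ∧ x) = min(0.3, 0.4) = 0.3
¬y: Gödel ¬ of 0.5 = 0 (operand ≠ 0)
(¬y ∨ y) = max(0, 0.5) = 0.5
((¬y ∨ y) ∨ z) = max(0.5, 0.3) = 0.5
(z ⊃ ((¬y ∨ y) ∨ z)): 0.3 ≤ 0.5, so result = 1
((z ⊃ ((¬y ∨ y) ∨ z)) ∨ x) = max(1, 0.4) = 1
(((x ⊃ (z ∧ (z ∧ z))) ∧ x) ⊃ ((z ⊃ ((¬y ∨ y) ∨ z)) ∨ x)): 0.3 ≤ 1, so result = 1
((((z ⊃ ((¬y ∨ y) ∨ z)) ∨ x) ⊃ ((x ⊃ (z ∧ (z ∧ z))) ∧ x)) ∨ (((x ⊃ (z ∧ (z ∧ z))) ∧ x) ⊃ ((z ⊃ ((¬y ∨ y) ∨ z)) ∨ x))) = max(0.3, 1) = 1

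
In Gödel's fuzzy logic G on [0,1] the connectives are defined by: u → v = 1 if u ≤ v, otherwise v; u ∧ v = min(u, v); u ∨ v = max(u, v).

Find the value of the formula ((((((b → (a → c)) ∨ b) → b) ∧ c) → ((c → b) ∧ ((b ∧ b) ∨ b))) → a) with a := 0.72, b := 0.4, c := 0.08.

0.72

(a → c): 0.72 > 0.08, so result = 0.08
(b → (a → c)): 0.4 > 0.08, so result = 0.08
((b → (a → c)) ∨ b) = max(0.08, 0.4) = 0.4
(((b → (a → c)) ∨ b) → b): 0.4 ≤ 0.4, so result = 1
((((b → (a → c)) ∨ b) → b) ∧ c) = min(1, 0.08) = 0.08
(c → b): 0.08 ≤ 0.4, so result = 1
(b ∧ b) = min(0.4, 0.4) = 0.4
((b ∧ b) ∨ b) = max(0.4, 0.4) = 0.4
((c → b) ∧ ((b ∧ b) ∨ b)) = min(1, 0.4) = 0.4
(((((b → (a → c)) ∨ b) → b) ∧ c) → ((c → b) ∧ ((b ∧ b) ∨ b))): 0.08 ≤ 0.4, so result = 1
((((((b → (a → c)) ∨ b) → b) ∧ c) → ((c → b) ∧ ((b ∧ b) ∨ b))) → a): 1 > 0.72, so result = 0.72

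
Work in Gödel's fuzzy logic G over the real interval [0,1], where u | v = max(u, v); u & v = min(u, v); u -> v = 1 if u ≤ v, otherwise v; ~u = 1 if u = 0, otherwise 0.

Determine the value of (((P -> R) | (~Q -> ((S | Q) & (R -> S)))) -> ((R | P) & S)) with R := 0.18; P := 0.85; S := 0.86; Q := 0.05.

(P -> R): 0.85 > 0.18, so result = 0.18
~Q: Gödel ¬ of 0.05 = 0 (operand ≠ 0)
(S | Q) = max(0.86, 0.05) = 0.86
(R -> S): 0.18 ≤ 0.86, so result = 1
((S | Q) & (R -> S)) = min(0.86, 1) = 0.86
(~Q -> ((S | Q) & (R -> S))): 0 ≤ 0.86, so result = 1
((P -> R) | (~Q -> ((S | Q) & (R -> S)))) = max(0.18, 1) = 1
(R | P) = max(0.18, 0.85) = 0.85
((R | P) & S) = min(0.85, 0.86) = 0.85
(((P -> R) | (~Q -> ((S | Q) & (R -> S)))) -> ((R | P) & S)): 1 > 0.85, so result = 0.85

0.85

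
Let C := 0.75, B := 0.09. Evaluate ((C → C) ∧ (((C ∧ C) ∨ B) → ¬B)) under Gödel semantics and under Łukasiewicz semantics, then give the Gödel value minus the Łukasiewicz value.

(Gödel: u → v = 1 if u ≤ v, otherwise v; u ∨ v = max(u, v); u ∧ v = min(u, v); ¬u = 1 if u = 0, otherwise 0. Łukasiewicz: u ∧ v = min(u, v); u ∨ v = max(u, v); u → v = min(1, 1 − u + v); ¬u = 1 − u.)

-1.00

Gödel evaluation:
  (C → C): 0.75 ≤ 0.75, so result = 1
  (C ∧ C) = min(0.75, 0.75) = 0.75
  ((C ∧ C) ∨ B) = max(0.75, 0.09) = 0.75
  ¬B: Gödel ¬ of 0.09 = 0 (operand ≠ 0)
  (((C ∧ C) ∨ B) → ¬B): 0.75 > 0, so result = 0
  ((C → C) ∧ (((C ∧ C) ∨ B) → ¬B)) = min(1, 0) = 0
  Gödel value = 0
Łukasiewicz evaluation:
  (C → C): min(1, 1 − 0.75 + 0.75) = 1
  (C ∧ C) = min(0.75, 0.75) = 0.75
  ((C ∧ C) ∨ B) = max(0.75, 0.09) = 0.75
  ¬B: Łukasiewicz ¬ gives 1 − 0.09 = 0.91
  (((C ∧ C) ∨ B) → ¬B): min(1, 1 − 0.75 + 0.91) = 1
  ((C → C) ∧ (((C ∧ C) ∨ B) → ¬B)) = min(1, 1) = 1
  Łukasiewicz value = 1
Difference: 0 − 1 = -1.00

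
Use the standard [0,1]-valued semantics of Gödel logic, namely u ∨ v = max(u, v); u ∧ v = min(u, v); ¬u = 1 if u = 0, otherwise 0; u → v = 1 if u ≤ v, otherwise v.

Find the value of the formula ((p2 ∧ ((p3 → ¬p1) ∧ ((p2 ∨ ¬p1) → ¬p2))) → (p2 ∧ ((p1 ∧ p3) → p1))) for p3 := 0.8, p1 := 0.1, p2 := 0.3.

1.00

¬p1: Gödel ¬ of 0.1 = 0 (operand ≠ 0)
(p3 → ¬p1): 0.8 > 0, so result = 0
¬p1: Gödel ¬ of 0.1 = 0 (operand ≠ 0)
(p2 ∨ ¬p1) = max(0.3, 0) = 0.3
¬p2: Gödel ¬ of 0.3 = 0 (operand ≠ 0)
((p2 ∨ ¬p1) → ¬p2): 0.3 > 0, so result = 0
((p3 → ¬p1) ∧ ((p2 ∨ ¬p1) → ¬p2)) = min(0, 0) = 0
(p2 ∧ ((p3 → ¬p1) ∧ ((p2 ∨ ¬p1) → ¬p2))) = min(0.3, 0) = 0
(p1 ∧ p3) = min(0.1, 0.8) = 0.1
((p1 ∧ p3) → p1): 0.1 ≤ 0.1, so result = 1
(p2 ∧ ((p1 ∧ p3) → p1)) = min(0.3, 1) = 0.3
((p2 ∧ ((p3 → ¬p1) ∧ ((p2 ∨ ¬p1) → ¬p2))) → (p2 ∧ ((p1 ∧ p3) → p1))): 0 ≤ 0.3, so result = 1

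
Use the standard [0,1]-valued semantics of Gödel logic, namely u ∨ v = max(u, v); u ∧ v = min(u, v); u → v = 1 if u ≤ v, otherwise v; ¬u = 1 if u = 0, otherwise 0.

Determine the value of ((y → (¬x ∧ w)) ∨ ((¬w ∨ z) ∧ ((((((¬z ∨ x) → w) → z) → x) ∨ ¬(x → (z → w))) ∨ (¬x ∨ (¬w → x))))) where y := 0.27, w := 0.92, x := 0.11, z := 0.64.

¬x: Gödel ¬ of 0.11 = 0 (operand ≠ 0)
(¬x ∧ w) = min(0, 0.92) = 0
(y → (¬x ∧ w)): 0.27 > 0, so result = 0
¬w: Gödel ¬ of 0.92 = 0 (operand ≠ 0)
(¬w ∨ z) = max(0, 0.64) = 0.64
¬z: Gödel ¬ of 0.64 = 0 (operand ≠ 0)
(¬z ∨ x) = max(0, 0.11) = 0.11
((¬z ∨ x) → w): 0.11 ≤ 0.92, so result = 1
(((¬z ∨ x) → w) → z): 1 > 0.64, so result = 0.64
((((¬z ∨ x) → w) → z) → x): 0.64 > 0.11, so result = 0.11
(z → w): 0.64 ≤ 0.92, so result = 1
(x → (z → w)): 0.11 ≤ 1, so result = 1
¬(x → (z → w)): Gödel ¬ of 1 = 0 (operand ≠ 0)
(((((¬z ∨ x) → w) → z) → x) ∨ ¬(x → (z → w))) = max(0.11, 0) = 0.11
¬x: Gödel ¬ of 0.11 = 0 (operand ≠ 0)
¬w: Gödel ¬ of 0.92 = 0 (operand ≠ 0)
(¬w → x): 0 ≤ 0.11, so result = 1
(¬x ∨ (¬w → x)) = max(0, 1) = 1
((((((¬z ∨ x) → w) → z) → x) ∨ ¬(x → (z → w))) ∨ (¬x ∨ (¬w → x))) = max(0.11, 1) = 1
((¬w ∨ z) ∧ ((((((¬z ∨ x) → w) → z) → x) ∨ ¬(x → (z → w))) ∨ (¬x ∨ (¬w → x)))) = min(0.64, 1) = 0.64
((y → (¬x ∧ w)) ∨ ((¬w ∨ z) ∧ ((((((¬z ∨ x) → w) → z) → x) ∨ ¬(x → (z → w))) ∨ (¬x ∨ (¬w → x))))) = max(0, 0.64) = 0.64

0.64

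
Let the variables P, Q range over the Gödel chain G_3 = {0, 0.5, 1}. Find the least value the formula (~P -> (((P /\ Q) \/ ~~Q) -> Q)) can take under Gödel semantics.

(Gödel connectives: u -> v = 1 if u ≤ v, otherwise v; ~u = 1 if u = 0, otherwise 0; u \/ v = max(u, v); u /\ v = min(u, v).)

0.50

The minimum is attained at P = 0, Q = 0.5:
  ~P: Gödel ¬ of 0 = 1 (operand is 0)
  (P /\ Q) = min(0, 0.5) = 0
  ~Q: Gödel ¬ of 0.5 = 0 (operand ≠ 0)
  ~~Q: Gödel ¬ of 0 = 1 (operand is 0)
  ((P /\ Q) \/ ~~Q) = max(0, 1) = 1
  (((P /\ Q) \/ ~~Q) -> Q): 1 > 0.5, so result = 0.5
  (~P -> (((P /\ Q) \/ ~~Q) -> Q)): 1 > 0.5, so result = 0.5
Checking all 9 assignments confirms none give a value below 0.50.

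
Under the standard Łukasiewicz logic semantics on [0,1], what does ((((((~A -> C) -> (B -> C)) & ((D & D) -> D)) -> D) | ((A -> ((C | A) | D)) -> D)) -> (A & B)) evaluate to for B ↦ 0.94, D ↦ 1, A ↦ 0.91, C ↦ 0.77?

0.91

~A: Łukasiewicz ¬ gives 1 − 0.91 = 0.09
(~A -> C): min(1, 1 − 0.09 + 0.77) = 1
(B -> C): min(1, 1 − 0.94 + 0.77) = 0.83
((~A -> C) -> (B -> C)): min(1, 1 − 1 + 0.83) = 0.83
(D & D) = min(1, 1) = 1
((D & D) -> D): min(1, 1 − 1 + 1) = 1
(((~A -> C) -> (B -> C)) & ((D & D) -> D)) = min(0.83, 1) = 0.83
((((~A -> C) -> (B -> C)) & ((D & D) -> D)) -> D): min(1, 1 − 0.83 + 1) = 1
(C | A) = max(0.77, 0.91) = 0.91
((C | A) | D) = max(0.91, 1) = 1
(A -> ((C | A) | D)): min(1, 1 − 0.91 + 1) = 1
((A -> ((C | A) | D)) -> D): min(1, 1 − 1 + 1) = 1
(((((~A -> C) -> (B -> C)) & ((D & D) -> D)) -> D) | ((A -> ((C | A) | D)) -> D)) = max(1, 1) = 1
(A & B) = min(0.91, 0.94) = 0.91
((((((~A -> C) -> (B -> C)) & ((D & D) -> D)) -> D) | ((A -> ((C | A) | D)) -> D)) -> (A & B)): min(1, 1 − 1 + 0.91) = 0.91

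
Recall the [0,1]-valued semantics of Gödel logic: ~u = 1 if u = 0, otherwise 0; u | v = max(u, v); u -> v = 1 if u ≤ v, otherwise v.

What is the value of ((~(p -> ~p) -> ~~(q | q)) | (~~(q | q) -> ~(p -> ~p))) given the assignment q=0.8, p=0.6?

~p: Gödel ¬ of 0.6 = 0 (operand ≠ 0)
(p -> ~p): 0.6 > 0, so result = 0
~(p -> ~p): Gödel ¬ of 0 = 1 (operand is 0)
(q | q) = max(0.8, 0.8) = 0.8
~(q | q): Gödel ¬ of 0.8 = 0 (operand ≠ 0)
~~(q | q): Gödel ¬ of 0 = 1 (operand is 0)
(~(p -> ~p) -> ~~(q | q)): 1 ≤ 1, so result = 1
(q | q) = max(0.8, 0.8) = 0.8
~(q | q): Gödel ¬ of 0.8 = 0 (operand ≠ 0)
~~(q | q): Gödel ¬ of 0 = 1 (operand is 0)
~p: Gödel ¬ of 0.6 = 0 (operand ≠ 0)
(p -> ~p): 0.6 > 0, so result = 0
~(p -> ~p): Gödel ¬ of 0 = 1 (operand is 0)
(~~(q | q) -> ~(p -> ~p)): 1 ≤ 1, so result = 1
((~(p -> ~p) -> ~~(q | q)) | (~~(q | q) -> ~(p -> ~p))) = max(1, 1) = 1

1.00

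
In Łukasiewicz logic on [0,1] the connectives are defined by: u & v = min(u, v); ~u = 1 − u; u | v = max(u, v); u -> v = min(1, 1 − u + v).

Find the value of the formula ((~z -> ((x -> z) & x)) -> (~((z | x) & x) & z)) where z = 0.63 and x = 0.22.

0.78

~z: Łukasiewicz ¬ gives 1 − 0.63 = 0.37
(x -> z): min(1, 1 − 0.22 + 0.63) = 1
((x -> z) & x) = min(1, 0.22) = 0.22
(~z -> ((x -> z) & x)): min(1, 1 − 0.37 + 0.22) = 0.85
(z | x) = max(0.63, 0.22) = 0.63
((z | x) & x) = min(0.63, 0.22) = 0.22
~((z | x) & x): Łukasiewicz ¬ gives 1 − 0.22 = 0.78
(~((z | x) & x) & z) = min(0.78, 0.63) = 0.63
((~z -> ((x -> z) & x)) -> (~((z | x) & x) & z)): min(1, 1 − 0.85 + 0.63) = 0.78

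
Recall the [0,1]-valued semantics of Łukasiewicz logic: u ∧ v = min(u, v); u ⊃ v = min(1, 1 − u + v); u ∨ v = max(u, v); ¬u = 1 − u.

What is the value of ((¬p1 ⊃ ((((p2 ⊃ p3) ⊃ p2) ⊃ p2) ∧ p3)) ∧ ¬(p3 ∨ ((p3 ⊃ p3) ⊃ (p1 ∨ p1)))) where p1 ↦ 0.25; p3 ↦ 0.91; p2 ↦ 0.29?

0.09

¬p1: Łukasiewicz ¬ gives 1 − 0.25 = 0.75
(p2 ⊃ p3): min(1, 1 − 0.29 + 0.91) = 1
((p2 ⊃ p3) ⊃ p2): min(1, 1 − 1 + 0.29) = 0.29
(((p2 ⊃ p3) ⊃ p2) ⊃ p2): min(1, 1 − 0.29 + 0.29) = 1
((((p2 ⊃ p3) ⊃ p2) ⊃ p2) ∧ p3) = min(1, 0.91) = 0.91
(¬p1 ⊃ ((((p2 ⊃ p3) ⊃ p2) ⊃ p2) ∧ p3)): min(1, 1 − 0.75 + 0.91) = 1
(p3 ⊃ p3): min(1, 1 − 0.91 + 0.91) = 1
(p1 ∨ p1) = max(0.25, 0.25) = 0.25
((p3 ⊃ p3) ⊃ (p1 ∨ p1)): min(1, 1 − 1 + 0.25) = 0.25
(p3 ∨ ((p3 ⊃ p3) ⊃ (p1 ∨ p1))) = max(0.91, 0.25) = 0.91
¬(p3 ∨ ((p3 ⊃ p3) ⊃ (p1 ∨ p1))): Łukasiewicz ¬ gives 1 − 0.91 = 0.09
((¬p1 ⊃ ((((p2 ⊃ p3) ⊃ p2) ⊃ p2) ∧ p3)) ∧ ¬(p3 ∨ ((p3 ⊃ p3) ⊃ (p1 ∨ p1)))) = min(1, 0.09) = 0.09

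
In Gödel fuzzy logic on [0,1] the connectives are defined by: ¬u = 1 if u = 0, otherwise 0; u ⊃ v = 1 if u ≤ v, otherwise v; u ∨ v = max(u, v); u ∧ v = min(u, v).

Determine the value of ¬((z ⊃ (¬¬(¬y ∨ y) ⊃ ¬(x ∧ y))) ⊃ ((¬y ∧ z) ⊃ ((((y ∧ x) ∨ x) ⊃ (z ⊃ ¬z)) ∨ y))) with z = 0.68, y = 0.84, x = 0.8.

¬y: Gödel ¬ of 0.84 = 0 (operand ≠ 0)
(¬y ∨ y) = max(0, 0.84) = 0.84
¬(¬y ∨ y): Gödel ¬ of 0.84 = 0 (operand ≠ 0)
¬¬(¬y ∨ y): Gödel ¬ of 0 = 1 (operand is 0)
(x ∧ y) = min(0.8, 0.84) = 0.8
¬(x ∧ y): Gödel ¬ of 0.8 = 0 (operand ≠ 0)
(¬¬(¬y ∨ y) ⊃ ¬(x ∧ y)): 1 > 0, so result = 0
(z ⊃ (¬¬(¬y ∨ y) ⊃ ¬(x ∧ y))): 0.68 > 0, so result = 0
¬y: Gödel ¬ of 0.84 = 0 (operand ≠ 0)
(¬y ∧ z) = min(0, 0.68) = 0
(y ∧ x) = min(0.84, 0.8) = 0.8
((y ∧ x) ∨ x) = max(0.8, 0.8) = 0.8
¬z: Gödel ¬ of 0.68 = 0 (operand ≠ 0)
(z ⊃ ¬z): 0.68 > 0, so result = 0
(((y ∧ x) ∨ x) ⊃ (z ⊃ ¬z)): 0.8 > 0, so result = 0
((((y ∧ x) ∨ x) ⊃ (z ⊃ ¬z)) ∨ y) = max(0, 0.84) = 0.84
((¬y ∧ z) ⊃ ((((y ∧ x) ∨ x) ⊃ (z ⊃ ¬z)) ∨ y)): 0 ≤ 0.84, so result = 1
((z ⊃ (¬¬(¬y ∨ y) ⊃ ¬(x ∧ y))) ⊃ ((¬y ∧ z) ⊃ ((((y ∧ x) ∨ x) ⊃ (z ⊃ ¬z)) ∨ y))): 0 ≤ 1, so result = 1
¬((z ⊃ (¬¬(¬y ∨ y) ⊃ ¬(x ∧ y))) ⊃ ((¬y ∧ z) ⊃ ((((y ∧ x) ∨ x) ⊃ (z ⊃ ¬z)) ∨ y))): Gödel ¬ of 1 = 0 (operand ≠ 0)

0.00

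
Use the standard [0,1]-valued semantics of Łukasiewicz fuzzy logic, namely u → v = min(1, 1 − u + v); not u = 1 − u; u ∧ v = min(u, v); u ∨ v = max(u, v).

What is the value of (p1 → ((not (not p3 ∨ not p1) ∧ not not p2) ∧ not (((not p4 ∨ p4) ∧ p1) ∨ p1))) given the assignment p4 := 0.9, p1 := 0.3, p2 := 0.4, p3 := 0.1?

0.80

not p3: Łukasiewicz ¬ gives 1 − 0.1 = 0.9
not p1: Łukasiewicz ¬ gives 1 − 0.3 = 0.7
(not p3 ∨ not p1) = max(0.9, 0.7) = 0.9
not (not p3 ∨ not p1): Łukasiewicz ¬ gives 1 − 0.9 = 0.1
not p2: Łukasiewicz ¬ gives 1 − 0.4 = 0.6
not not p2: Łukasiewicz ¬ gives 1 − 0.6 = 0.4
(not (not p3 ∨ not p1) ∧ not not p2) = min(0.1, 0.4) = 0.1
not p4: Łukasiewicz ¬ gives 1 − 0.9 = 0.1
(not p4 ∨ p4) = max(0.1, 0.9) = 0.9
((not p4 ∨ p4) ∧ p1) = min(0.9, 0.3) = 0.3
(((not p4 ∨ p4) ∧ p1) ∨ p1) = max(0.3, 0.3) = 0.3
not (((not p4 ∨ p4) ∧ p1) ∨ p1): Łukasiewicz ¬ gives 1 − 0.3 = 0.7
((not (not p3 ∨ not p1) ∧ not not p2) ∧ not (((not p4 ∨ p4) ∧ p1) ∨ p1)) = min(0.1, 0.7) = 0.1
(p1 → ((not (not p3 ∨ not p1) ∧ not not p2) ∧ not (((not p4 ∨ p4) ∧ p1) ∨ p1))): min(1, 1 − 0.3 + 0.1) = 0.8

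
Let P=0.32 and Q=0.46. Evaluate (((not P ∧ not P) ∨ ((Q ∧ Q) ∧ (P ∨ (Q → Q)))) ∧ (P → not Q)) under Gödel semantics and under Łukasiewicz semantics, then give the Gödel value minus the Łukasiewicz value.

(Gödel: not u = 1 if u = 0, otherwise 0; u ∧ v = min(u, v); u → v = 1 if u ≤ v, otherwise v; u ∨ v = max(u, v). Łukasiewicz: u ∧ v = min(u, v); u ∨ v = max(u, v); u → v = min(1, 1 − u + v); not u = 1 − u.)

-0.68

Gödel evaluation:
  not P: Gödel ¬ of 0.32 = 0 (operand ≠ 0)
  not P: Gödel ¬ of 0.32 = 0 (operand ≠ 0)
  (not P ∧ not P) = min(0, 0) = 0
  (Q ∧ Q) = min(0.46, 0.46) = 0.46
  (Q → Q): 0.46 ≤ 0.46, so result = 1
  (P ∨ (Q → Q)) = max(0.32, 1) = 1
  ((Q ∧ Q) ∧ (P ∨ (Q → Q))) = min(0.46, 1) = 0.46
  ((not P ∧ not P) ∨ ((Q ∧ Q) ∧ (P ∨ (Q → Q)))) = max(0, 0.46) = 0.46
  not Q: Gödel ¬ of 0.46 = 0 (operand ≠ 0)
  (P → not Q): 0.32 > 0, so result = 0
  (((not P ∧ not P) ∨ ((Q ∧ Q) ∧ (P ∨ (Q → Q)))) ∧ (P → not Q)) = min(0.46, 0) = 0
  Gödel value = 0
Łukasiewicz evaluation:
  not P: Łukasiewicz ¬ gives 1 − 0.32 = 0.68
  not P: Łukasiewicz ¬ gives 1 − 0.32 = 0.68
  (not P ∧ not P) = min(0.68, 0.68) = 0.68
  (Q ∧ Q) = min(0.46, 0.46) = 0.46
  (Q → Q): min(1, 1 − 0.46 + 0.46) = 1
  (P ∨ (Q → Q)) = max(0.32, 1) = 1
  ((Q ∧ Q) ∧ (P ∨ (Q → Q))) = min(0.46, 1) = 0.46
  ((not P ∧ not P) ∨ ((Q ∧ Q) ∧ (P ∨ (Q → Q)))) = max(0.68, 0.46) = 0.68
  not Q: Łukasiewicz ¬ gives 1 − 0.46 = 0.54
  (P → not Q): min(1, 1 − 0.32 + 0.54) = 1
  (((not P ∧ not P) ∨ ((Q ∧ Q) ∧ (P ∨ (Q → Q)))) ∧ (P → not Q)) = min(0.68, 1) = 0.68
  Łukasiewicz value = 0.68
Difference: 0 − 0.68 = -0.68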